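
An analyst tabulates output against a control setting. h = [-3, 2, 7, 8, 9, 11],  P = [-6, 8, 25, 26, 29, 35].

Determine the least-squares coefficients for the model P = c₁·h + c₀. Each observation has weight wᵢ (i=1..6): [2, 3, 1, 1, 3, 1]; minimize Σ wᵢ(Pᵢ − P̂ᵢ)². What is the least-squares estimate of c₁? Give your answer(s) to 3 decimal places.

c₁ = 2.955

From the data, Σwᵢ·h·h = 507, Σwᵢ·h = 53, Σwᵢ·1 = 11.
Moment sums: Σwᵢ·h·P = 1635, Σwᵢ·P = 185.
MᵀWM·[c₁, c₀]ᵀ = MᵀWP becomes [[507, 53]; [53, 11]]·[c₁, c₀]ᵀ = [1635, 185]ᵀ.
det = 507·11 − 53² = 2768.
c₁ = (1635·11 − 53·185)/2768 = 2045/692; c₀ = (507·185 − 53·1635)/2768 = 1785/692.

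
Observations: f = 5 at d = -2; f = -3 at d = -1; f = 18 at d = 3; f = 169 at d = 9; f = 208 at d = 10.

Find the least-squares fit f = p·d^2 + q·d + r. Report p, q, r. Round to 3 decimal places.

From the data, Σd^2·d^2 = 16659, Σd^2·d = 1747, Σd^2 = 195, Σd·d = 195, Σd = 19, Σ1 = 5.
Moment sums: Σd^2·f = 34668, Σd·f = 3648, Σf = 397.
Normal equations: [[16659, 1747, 195]; [1747, 195, 19]; [195, 19, 5]]·[p, q, r]ᵀ = [34668, 3648, 397]ᵀ.
Inverting the 3×3 Gram matrix, [p, q, r]ᵀ = [127301/62372, 87/124, -89347/31186]ᵀ.

p = 2.041, q = 0.702, r = -2.865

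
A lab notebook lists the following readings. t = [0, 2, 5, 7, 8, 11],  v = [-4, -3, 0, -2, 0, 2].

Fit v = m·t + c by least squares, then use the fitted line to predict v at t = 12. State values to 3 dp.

With design matrix A, AᵀA = [[263, 33]; [33, 6]] and Aᵀv = [2, -7]ᵀ.
det = 263·6 − 33² = 489.
m = (2·6 − 33·(-7))/489 = 81/163; c = (263·(-7) − 33·2)/489 = -1907/489.
At t = 12: v̂ = (81/163)·(12) + (-1907/489)·(1) = 1009/489.

v̂ = 2.063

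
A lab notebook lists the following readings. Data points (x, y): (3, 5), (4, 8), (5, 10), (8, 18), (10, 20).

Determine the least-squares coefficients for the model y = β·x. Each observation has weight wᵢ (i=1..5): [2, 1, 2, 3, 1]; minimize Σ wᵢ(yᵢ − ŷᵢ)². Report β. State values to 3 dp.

Normal-equation sums: Σwᵢ·x·x = 376.
Right-hand side: Σwᵢ·x·y = 794.
Normal equations: [[376]]·[β]ᵀ = [794]ᵀ.
Hence β = 794 / 376 ≈ 2.1117.

β = 2.112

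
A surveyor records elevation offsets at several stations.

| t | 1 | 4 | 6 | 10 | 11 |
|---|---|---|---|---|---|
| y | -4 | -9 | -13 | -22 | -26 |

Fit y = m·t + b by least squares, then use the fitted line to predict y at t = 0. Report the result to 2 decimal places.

Setting ∂/∂m … = 0 gives: 274·m + 32·b = -624;  32·m + 5·b = -74.
Δ = 274·5 − 32² = 346.
m = ((-624)·5 − 32·(-74))/346 = -376/173; b = (274·(-74) − 32·(-624))/346 = -154/173.
At t = 0: ŷ = (-376/173)·(0) + (-154/173)·(1) = -154/173.

ŷ = -0.89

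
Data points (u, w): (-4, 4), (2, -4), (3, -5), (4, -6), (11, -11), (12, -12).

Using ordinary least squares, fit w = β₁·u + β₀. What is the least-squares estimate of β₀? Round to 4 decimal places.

Forming AᵀA = [[310, 28]; [28, 6]] and Aᵀw = [-328, -34]ᵀ gives AᵀA·[β₁, β₀]ᵀ = Aᵀw.
Δ = 310·6 − 28² = 1076.
β₁ = ((-328)·6 − 28·(-34))/1076 = -254/269; β₀ = (310·(-34) − 28·(-328))/1076 = -339/269.

β₀ = -1.2602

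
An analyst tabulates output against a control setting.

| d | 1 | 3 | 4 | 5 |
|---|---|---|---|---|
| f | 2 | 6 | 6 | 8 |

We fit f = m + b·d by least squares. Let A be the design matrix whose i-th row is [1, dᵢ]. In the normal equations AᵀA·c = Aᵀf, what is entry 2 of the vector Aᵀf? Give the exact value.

84

Entry 2 ↔ basis d, so (Aᵀf)_{2} = Σᵢ (d)·fᵢ = (1)·(2) + (3)·(6) + (4)·(6) + (5)·(8) = 84.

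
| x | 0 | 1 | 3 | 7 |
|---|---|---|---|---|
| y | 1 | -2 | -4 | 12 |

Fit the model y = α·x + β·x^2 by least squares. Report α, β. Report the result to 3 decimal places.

Forming MᵀM = [[59, 371]; [371, 2483]] and Mᵀy = [70, 550]ᵀ gives MᵀM·[α, β]ᵀ = Mᵀy.
det = 59·2483 − 371² = 8856.
α = (70·2483 − 371·550)/8856 = -140/41; β = (59·550 − 371·70)/8856 = 30/41.

α = -3.415, β = 0.732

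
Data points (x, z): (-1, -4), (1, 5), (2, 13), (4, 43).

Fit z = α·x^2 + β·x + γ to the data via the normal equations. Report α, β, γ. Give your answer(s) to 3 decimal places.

Entries of MᵀM: Σx^2·x^2 = 274, Σx^2·x = 72, Σx^2 = 22, Σx·x = 22, Σx = 6, Σ1 = 4.
Moment sums: Σx^2·z = 741, Σx·z = 207, Σz = 57.
Normal equations: [[274, 72, 22]; [72, 22, 6]; [22, 6, 4]]·[α, β, γ]ᵀ = [741, 207, 57]ᵀ.
Inverting the 3×3 Gram matrix, [α, β, γ]ᵀ = [7/4, 213/52, -79/52]ᵀ.

α = 1.750, β = 4.096, γ = -1.519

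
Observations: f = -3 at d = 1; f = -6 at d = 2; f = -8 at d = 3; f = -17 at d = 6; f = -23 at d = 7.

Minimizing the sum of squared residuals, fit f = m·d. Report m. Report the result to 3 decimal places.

Forming AᵀA = [[99]] and Aᵀf = [-302]ᵀ gives AᵀA·[m]ᵀ = Aᵀf.
m = (-302)/99 = -3.05051.

m = -3.051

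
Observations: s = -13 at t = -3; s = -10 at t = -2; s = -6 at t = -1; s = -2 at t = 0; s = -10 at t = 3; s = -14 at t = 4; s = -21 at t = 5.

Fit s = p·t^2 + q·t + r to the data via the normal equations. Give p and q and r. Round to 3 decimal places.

p = -0.851, q = 0.776, r = -3.738

The normal system XᵀX·[p, q, r]ᵀ = Xᵀs is [[1060, 180, 64]; [180, 64, 6]; [64, 6, 7]]·[p, q, r]ᵀ = [-1002, -126, -76]ᵀ.
Row-reducing yields p = -4577/5376, q = 1391/1792, r = -10049/2688.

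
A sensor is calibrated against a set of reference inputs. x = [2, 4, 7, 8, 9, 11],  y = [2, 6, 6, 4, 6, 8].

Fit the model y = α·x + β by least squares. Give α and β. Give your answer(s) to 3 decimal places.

α = 0.462, β = 2.176

Normal-equation sums: Σx·x = 335, Σx = 41, Σ1 = 6.
For Aᵀy: Σx·y = 244, Σy = 32.
AᵀA·[α, β]ᵀ = Aᵀy becomes [[335, 41]; [41, 6]]·[α, β]ᵀ = [244, 32]ᵀ.
Δ = 335·6 − 41² = 329.
α = (244·6 − 41·32)/329 = 152/329; β = (335·32 − 41·244)/329 = 716/329.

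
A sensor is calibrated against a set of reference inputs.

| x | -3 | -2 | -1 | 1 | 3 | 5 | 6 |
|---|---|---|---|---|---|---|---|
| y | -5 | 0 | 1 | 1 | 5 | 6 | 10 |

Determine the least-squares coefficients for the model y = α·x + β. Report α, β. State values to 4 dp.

α = 1.3191, β = 0.8755

The normal system MᵀM·[α, β]ᵀ = Mᵀy is [[85, 9]; [9, 7]]·[α, β]ᵀ = [120, 18]ᵀ.
det = 85·7 − 9² = 514.
α = (120·7 − 9·18)/514 = 339/257; β = (85·18 − 9·120)/514 = 225/257.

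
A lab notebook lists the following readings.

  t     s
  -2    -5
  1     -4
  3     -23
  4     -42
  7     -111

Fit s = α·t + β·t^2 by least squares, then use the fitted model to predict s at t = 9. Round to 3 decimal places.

The normal system XᵀX·[α, β]ᵀ = Xᵀs is [[79, 427]; [427, 2755]]·[α, β]ᵀ = [-1008, -6342]ᵀ.
Eliminating β: 2755·(row 1) − 427·(row 2) gives 35316·α = 2755·(-1008) − 427·(-6342) = -69006, so α = -11501/5886.
Then β = ((-6342) − 427·(-11501/5886))/2755 = -11767/5886.
At t = 9: ŝ = (-11501/5886)·(9) + (-11767/5886)·(81) = -58702/327.

ŝ = -179.517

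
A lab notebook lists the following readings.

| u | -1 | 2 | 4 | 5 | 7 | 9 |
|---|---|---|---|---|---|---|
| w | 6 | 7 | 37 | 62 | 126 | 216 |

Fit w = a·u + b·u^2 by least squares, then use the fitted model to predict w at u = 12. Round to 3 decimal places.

Normal-equation sums: Σu·u = 176, Σu·u^2 = 1268, Σu^2·u^2 = 9860.
And Σu·w = 3292, Σu^2·w = 25846.
Determinant 176·9860 − 1268² = 127536.
a = (3292·9860 − 1268·25846)/127536 = -13067/5314; b = (176·25846 − 1268·3292)/127536 = 7805/2657.
At u = 12: ŵ = (-13067/5314)·(12) + (7805/2657)·(144) = 1045518/2657.

ŵ = 393.496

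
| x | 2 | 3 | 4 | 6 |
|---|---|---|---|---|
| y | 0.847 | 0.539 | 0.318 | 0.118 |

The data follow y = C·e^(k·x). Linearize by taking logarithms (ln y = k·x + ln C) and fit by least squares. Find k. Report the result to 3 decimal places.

Let Y = ln y. Fitting Y = k·x + ln C by least squares:
XᵀX = [[65.0000, 15.0000]; [15.0000, 4]], rhs = [-19.5915, -4.0669]ᵀ  (here Σx = 15.0000, Σ(x)² = 65.0000, Σln y = -4.0669, Σx·ln y = -19.5915).
Δ = 65.0000·4 − (15.0000)² = 35.0000; k = (-19.5915·4 − 15.0000·-4.0669)/35.0000 = -0.49608, ln C = (65.0000·-4.0669 − 15.0000·-19.5915)/35.0000 = 0.84359.

k = -0.496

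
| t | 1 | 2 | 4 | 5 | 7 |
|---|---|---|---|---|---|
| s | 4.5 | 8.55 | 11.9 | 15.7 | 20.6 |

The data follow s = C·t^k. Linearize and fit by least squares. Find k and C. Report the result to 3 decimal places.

k = 0.750, C = 4.644

Linearized form: ln s = k·ln t + ln C. From the 5 transformed points,
Over the data: Σln t = 5.6348, Σ(ln t)² = 8.7791, Σln s = 11.9055, Σln t·ln s = 15.2394.
Normal system: [[8.7791, 5.6348]; [5.6348, 5]]·[k, ln C]ᵀ = [15.2394, 11.9055]ᵀ.
Solving (det = 12.1448): k = 0.75030, ln C = 1.53554, so C = exp(1.53554) = 4.64383.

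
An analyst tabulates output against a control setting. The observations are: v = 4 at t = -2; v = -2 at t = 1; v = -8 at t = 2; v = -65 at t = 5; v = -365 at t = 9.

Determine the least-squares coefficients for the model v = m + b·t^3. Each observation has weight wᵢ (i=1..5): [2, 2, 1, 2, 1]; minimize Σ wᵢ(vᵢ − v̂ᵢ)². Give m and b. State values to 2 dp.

The normal system MᵀWM·[m, b]ᵀ = MᵀWv is [[8, 973]; [973, 562885]]·[m, b]ᵀ = [-499, -282467]ᵀ.
Eliminating b: 562885·(row 1) − 973·(row 2) gives 3556351·m = 562885·(-499) − 973·(-282467) = -6039224, so m = -6039224/3556351.
Then b = ((-282467) − 973·(-6039224/3556351))/562885 = -1774209/3556351.

m = -1.70, b = -0.50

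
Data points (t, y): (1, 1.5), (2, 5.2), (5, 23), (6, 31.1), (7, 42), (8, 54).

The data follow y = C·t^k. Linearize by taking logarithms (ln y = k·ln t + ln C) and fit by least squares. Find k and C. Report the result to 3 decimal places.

k = 1.700, C = 1.530

Let Y = ln y. Fitting Y = k·ln t + ln C by least squares:
AᵀA = [[14.3918, 8.1197]; [8.1197, 6]], rhs = [27.9158, 16.3535]ᵀ  (here Σln t = 8.1197, Σ(ln t)² = 14.3918, Σln y = 16.3535, Σln t·ln y = 27.9158).
Slope k = (n·Σln t·ln y − Σln t·Σln y)/(n·Σ(ln t)² − (Σln t)²) = (6·27.9158 − 8.1197·16.3535)/20.4213 = 1.69968; ln C = (Σln y − k·Σln t)/n = 0.42543, so C = exp(0.42543) = 1.53025.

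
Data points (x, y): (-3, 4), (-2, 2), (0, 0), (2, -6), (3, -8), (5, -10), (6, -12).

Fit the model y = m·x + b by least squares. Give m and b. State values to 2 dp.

The normal system AᵀA·[m, b]ᵀ = Aᵀy is [[87, 11]; [11, 7]]·[m, b]ᵀ = [-174, -30]ᵀ.
Determinant 87·7 − 11² = 488.
m = ((-174)·7 − 11·(-30))/488 = -111/61; b = (87·(-30) − 11·(-174))/488 = -87/61.

m = -1.82, b = -1.43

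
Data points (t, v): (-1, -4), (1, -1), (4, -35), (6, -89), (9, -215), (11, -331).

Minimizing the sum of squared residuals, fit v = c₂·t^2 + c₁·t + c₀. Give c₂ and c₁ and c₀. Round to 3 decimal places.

c₂ = -3.012, c₁ = 3.027, c₀ = 0.883

Normal-equation sums: Σt^2·t^2 = 22756, Σt^2·t = 2340, Σt^2 = 256, Σt·t = 256, Σt = 30, Σ1 = 6.
For Xᵀv: Σt^2·v = -61235, Σt·v = -6247, Σv = -675.
XᵀX·[c₂, c₁, c₀]ᵀ = Xᵀv becomes [[22756, 2340, 256]; [2340, 256, 30]; [256, 30, 6]]·[c₂, c₁, c₀]ᵀ = [-61235, -6247, -675]ᵀ.
Solving the 3×3 system (Gaussian elimination) gives c₂ = -2229/740, c₁ = 11873/3922, c₀ = 8653/9805.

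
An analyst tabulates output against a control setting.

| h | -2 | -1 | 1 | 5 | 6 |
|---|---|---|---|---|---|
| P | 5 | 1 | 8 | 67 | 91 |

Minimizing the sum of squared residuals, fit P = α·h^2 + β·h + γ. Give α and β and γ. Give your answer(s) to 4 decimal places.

α = 1.9503, β = 3.0345, γ = 2.8036

From the data, Σh^2·h^2 = 1939, Σh^2·h = 333, Σh^2 = 67, Σh·h = 67, Σh = 9, Σ1 = 5.
And Σh^2·P = 4980, Σh·P = 878, ΣP = 172.
XᵀX·[α, β, γ]ᵀ = XᵀP becomes [[1939, 333, 67]; [333, 67, 9]; [67, 9, 5]]·[α, β, γ]ᵀ = [4980, 878, 172]ᵀ.
Row-reducing yields α = 18965/9724, β = 29507/9724, γ = 13631/4862.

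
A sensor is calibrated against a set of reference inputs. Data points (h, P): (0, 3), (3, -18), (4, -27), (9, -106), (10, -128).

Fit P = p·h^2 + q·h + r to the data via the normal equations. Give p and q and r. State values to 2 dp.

p = -0.91, q = -3.95, r = 2.81

XᵀX·[p, q, r]ᵀ = XᵀP reads: 16898·p + 1820·q + 206·r = -21980;  1820·p + 206·q + 26·r = -2396;  206·p + 26·q + 5·r = -276.
(Σh^2·h^2 = 16898, Σh^2·h = 1820, Σh^2 = 206, Σh·h = 206, Σh = 26, Σ1 = 5, Σh^2·P = -21980, Σh·P = -2396, ΣP = -276.)
Solving the 3×3 system (Gaussian elimination) gives p = -13190/14493, q = -57178/14493, r = 13580/4831.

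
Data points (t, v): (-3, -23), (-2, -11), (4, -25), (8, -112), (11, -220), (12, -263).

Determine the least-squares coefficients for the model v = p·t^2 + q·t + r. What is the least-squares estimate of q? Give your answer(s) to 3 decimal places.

Sums needed: Σt^2·t^2 = 39826, Σt^2·t = 3600, Σt^2 = 358, Σt·t = 358, Σt = 30, Σ1 = 6.
Right-hand side: Σt^2·v = -72311, Σt·v = -6481, Σv = -654.
Solving the 3×3 system (Gaussian elimination) gives p = -1668303/847034, q = 1441357/847034, r = 4294/423517.

q = 1.702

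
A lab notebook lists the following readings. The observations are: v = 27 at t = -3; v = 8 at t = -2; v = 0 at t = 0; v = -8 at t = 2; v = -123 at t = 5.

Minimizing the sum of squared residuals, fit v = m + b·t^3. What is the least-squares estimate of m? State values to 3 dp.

With design matrix X, XᵀX = [[5, 98]; [98, 16482]] and Xᵀv = [-96, -16232]ᵀ.
Determinant 5·16482 − 98² = 72806.
m = ((-96)·16482 − 98·(-16232))/72806 = 4232/36403; b = (5·(-16232) − 98·(-96))/72806 = -35876/36403.

m = 0.116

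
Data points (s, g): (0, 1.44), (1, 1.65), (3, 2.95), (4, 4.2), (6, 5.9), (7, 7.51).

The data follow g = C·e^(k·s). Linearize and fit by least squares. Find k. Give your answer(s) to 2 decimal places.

With ln gᵢ as the transformed response and sᵢ as the regressor:
XᵀX = [[111.0000, 21.0000]; [21.0000, 6]], rhs = [34.2499, 7.1735]ᵀ  (here Σs = 21.0000, Σ(s)² = 111.0000, Σln g = 7.1735, Σs·ln g = 34.2499).
Slope k = (n·Σs·ln g − Σs·Σln g)/(n·Σ(s)² − (Σs)²) = (6·34.2499 − 21.0000·7.1735)/225.0000 = 0.24380; ln C = (Σln g − k·Σs)/n = 0.34227.

k = 0.24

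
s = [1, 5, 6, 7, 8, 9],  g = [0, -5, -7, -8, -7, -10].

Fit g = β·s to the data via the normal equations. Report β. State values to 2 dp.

β = -1.05

With design matrix X, XᵀX = [[256]] and Xᵀg = [-269]ᵀ.
β = (-269)/256 = -1.05078.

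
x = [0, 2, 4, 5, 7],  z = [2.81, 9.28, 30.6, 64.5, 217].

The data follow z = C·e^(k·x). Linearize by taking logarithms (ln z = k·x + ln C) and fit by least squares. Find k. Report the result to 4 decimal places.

With ln zᵢ as the transformed response and xᵢ as the regressor:
Σx = 18.0000, Σ(x)² = 94.0000, Σln z = 16.2286, Σx·ln z = 76.6323.
Equations: 94.0000·k + 18.0000·ln C = 76.6323;  18.0000·k + 5·ln C = 16.2286.
Solving (det = 146.0000): k = 0.62361, ln C = 1.00073.

k = 0.6236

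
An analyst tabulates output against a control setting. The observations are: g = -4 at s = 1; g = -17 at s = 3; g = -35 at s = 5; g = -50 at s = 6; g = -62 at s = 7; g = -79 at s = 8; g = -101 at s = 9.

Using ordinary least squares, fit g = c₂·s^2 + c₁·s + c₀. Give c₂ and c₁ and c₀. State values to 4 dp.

Normal-equation sums: Σs^2·s^2 = 15061, Σs^2·s = 1953, Σs^2 = 265, Σs·s = 265, Σs = 39, Σ1 = 7.
Right-hand side: Σs^2·g = -19107, Σs·g = -2505, Σg = -348.
Solving the 3×3 system (Gaussian elimination) gives c₂ = -15479/14966, c₁ = -22971/14966, c₀ = -15026/7483.

c₂ = -1.0343, c₁ = -1.5349, c₀ = -2.0080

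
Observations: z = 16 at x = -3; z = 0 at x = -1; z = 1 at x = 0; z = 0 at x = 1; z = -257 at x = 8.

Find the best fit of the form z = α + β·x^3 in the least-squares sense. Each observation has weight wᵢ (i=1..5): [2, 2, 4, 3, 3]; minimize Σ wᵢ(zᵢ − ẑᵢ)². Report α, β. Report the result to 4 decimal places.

α = 0.8601, β = -0.5037

With design matrix A, AᵀWA = [[14, 1483]; [1483, 787895]] and AᵀWz = [-735, -395616]ᵀ.
Eliminating β: 787895·(row 1) − 1483·(row 2) gives 8831241·α = 787895·(-735) − 1483·(-395616) = 7595703, so α = 843967/981249.
Then β = ((-395616) − 1483·(843967/981249))/787895 = -494291/981249.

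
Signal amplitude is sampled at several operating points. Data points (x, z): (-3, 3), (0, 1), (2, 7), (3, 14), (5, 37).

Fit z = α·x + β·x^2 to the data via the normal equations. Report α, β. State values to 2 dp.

α = 1.95, β = 1.05

MᵀM·[α, β]ᵀ = Mᵀz reads: 47·α + 133·β = 232;  133·α + 803·β = 1106.
Determinant 47·803 − 133² = 20052.
α = (232·803 − 133·1106)/20052 = 6533/3342; β = (47·1106 − 133·232)/20052 = 3521/3342.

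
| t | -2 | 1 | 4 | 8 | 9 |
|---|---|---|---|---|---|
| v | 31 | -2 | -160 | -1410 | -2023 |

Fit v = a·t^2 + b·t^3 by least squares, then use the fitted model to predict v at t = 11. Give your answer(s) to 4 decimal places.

From the data, Σt^2·t^2 = 10930, Σt^2·t^3 = 92810, Σt^3·t^3 = 797746.
For Xᵀv: Σt^2·v = -256541, Σt^3·v = -2207177.
XᵀX·[a, b]ᵀ = Xᵀv becomes [[10930, 92810]; [92810, 797746]]·[a, b]ᵀ = [-256541, -2207177]ᵀ.
det = 10930·797746 − 92810² = 105667680.
a = ((-256541)·797746 − 92810·(-2207177))/105667680 = 12096299/6604230; b = (10930·(-2207177) − 92810·(-256541))/105667680 = -1967965/660423.
At t = 11: v̂ = (12096299/6604230)·(121) + (-1967965/660423)·(1331) = -8243320657/2201410.

v̂ = -3744.5640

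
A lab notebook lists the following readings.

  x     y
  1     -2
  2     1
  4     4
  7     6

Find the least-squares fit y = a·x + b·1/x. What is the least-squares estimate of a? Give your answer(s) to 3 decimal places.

Sums needed: Σx·x = 70, Σx·1/x = 4, Σ1/x·1/x = 1045/784.
For Aᵀy: Σx·y = 58, Σ1/x·y = 5/14.
Normal equations: [[70, 4]; [4, 1045/784]]·[a, b]ᵀ = [58, 5/14]ᵀ.
Eliminating b: (1045/784)·(row 1) − 4·(row 2) gives (4329/56)·a = (1045/784)·58 − 4·(5/14) = 29745/392, so a = 3305/3367.
Then b = ((5/14) − 4·(3305/3367))/(1045/784) = -1288/481.

a = 0.982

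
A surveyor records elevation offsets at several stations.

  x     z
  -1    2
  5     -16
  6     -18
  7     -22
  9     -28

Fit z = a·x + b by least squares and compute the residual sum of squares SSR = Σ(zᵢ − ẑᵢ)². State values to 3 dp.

SSR = 0.789

Entries of MᵀM: Σx·x = 192, Σx = 26, Σ1 = 5.
For Mᵀz: Σx·z = -596, Σz = -82.
So MᵀM·[a, b]ᵀ = Mᵀz: [[192, 26]; [26, 5]]·[a, b]ᵀ = [-596, -82]ᵀ.
Δ = 192·5 − 26² = 284.
a = ((-596)·5 − 26·(-82))/284 = -212/71; b = (192·(-82) − 26·(-596))/284 = -62/71.
Residuals: -8/71, -14/71, 56/71, -16/71, -18/71; SSR = 56/71.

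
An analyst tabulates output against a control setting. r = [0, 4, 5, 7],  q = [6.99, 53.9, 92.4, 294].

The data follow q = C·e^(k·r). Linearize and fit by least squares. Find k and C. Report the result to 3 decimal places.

Linearized form: ln q = k·r + ln C. From the 4 transformed points,
XᵀX = [[90.0000, 16.0000]; [16.0000, 4]], rhs = [78.3642, 16.1413]ᵀ  (here Σr = 16.0000, Σ(r)² = 90.0000, Σln q = 16.1413, Σr·ln q = 78.3642).
Δ = 90.0000·4 − (16.0000)² = 104.0000; k = (78.3642·4 − 16.0000·16.1413)/104.0000 = 0.53073, ln C = (90.0000·16.1413 − 16.0000·78.3642)/104.0000 = 1.91241, so C = exp(1.91241) = 6.76942.

k = 0.531, C = 6.769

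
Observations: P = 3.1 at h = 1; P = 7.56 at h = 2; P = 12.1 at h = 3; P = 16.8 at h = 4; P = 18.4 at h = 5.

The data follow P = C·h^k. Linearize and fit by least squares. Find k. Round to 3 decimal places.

With ln Pᵢ as the transformed response and ln hᵢ as the regressor:
XᵀX = [[6.1995, 4.7875]; [4.7875, 5]], rhs = [12.7397, 11.3812]ᵀ  (here Σln h = 4.7875, Σ(ln h)² = 6.1995, Σln P = 11.3812, Σln h·ln P = 12.7397).
Slope k = (n·Σln h·ln P − Σln h·Σln P)/(n·Σ(ln h)² − (Σln h)²) = (5·12.7397 − 4.7875·11.3812)/8.0774 = 1.14036; ln C = (Σln P − k·Σln h)/n = 1.18435.

k = 1.140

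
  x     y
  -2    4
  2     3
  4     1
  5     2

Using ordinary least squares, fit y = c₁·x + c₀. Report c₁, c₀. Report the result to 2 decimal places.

MᵀM·[c₁, c₀]ᵀ = Mᵀy reads: 49·c₁ + 9·c₀ = 12;  9·c₁ + 4·c₀ = 10.
(Σx·x = 49, Σx = 9, Σ1 = 4, Σx·y = 12, Σy = 10.)
det = 49·4 − 9² = 115.
c₁ = (12·4 − 9·10)/115 = -42/115; c₀ = (49·10 − 9·12)/115 = 382/115.

c₁ = -0.37, c₀ = 3.32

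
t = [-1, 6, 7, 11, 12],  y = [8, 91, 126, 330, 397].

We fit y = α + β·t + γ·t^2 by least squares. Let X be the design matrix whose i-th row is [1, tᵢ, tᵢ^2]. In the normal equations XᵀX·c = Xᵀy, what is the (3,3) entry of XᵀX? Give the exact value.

39075

Row 3 ↔ basis t^2, column 3 ↔ basis t^2, so (XᵀX)_{3,3} = Σᵢ (t^2)·(t^2) = (1)·(1) + (36)·(36) + (49)·(49) + (121)·(121) + (144)·(144) = 39075.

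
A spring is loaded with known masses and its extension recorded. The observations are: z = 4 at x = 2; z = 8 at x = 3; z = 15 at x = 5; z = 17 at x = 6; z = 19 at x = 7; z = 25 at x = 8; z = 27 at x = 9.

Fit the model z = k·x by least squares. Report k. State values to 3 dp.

AᵀA·[k]ᵀ = Aᵀz reads: 268·k = 785.
(Σx·x = 268, Σx·z = 785.)
Hence k = 785 / 268 ≈ 2.9291.

k = 2.929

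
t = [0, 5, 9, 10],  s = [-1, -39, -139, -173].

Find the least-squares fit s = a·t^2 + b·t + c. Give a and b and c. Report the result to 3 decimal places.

a = -1.920, b = 1.972, c = -0.977

From the data, Σt^2·t^2 = 17186, Σt^2·t = 1854, Σt^2 = 206, Σt·t = 206, Σt = 24, Σ1 = 4.
Moment sums: Σt^2·s = -29534, Σt·s = -3176, Σs = -352.
Normal equations: [[17186, 1854, 206]; [1854, 206, 24]; [206, 24, 4]]·[a, b, c]ᵀ = [-29534, -3176, -352]ᵀ.
Inverting the 3×3 Gram matrix, [a, b, c]ᵀ = [-4962/2585, 5098/2585, -505/517]ᵀ.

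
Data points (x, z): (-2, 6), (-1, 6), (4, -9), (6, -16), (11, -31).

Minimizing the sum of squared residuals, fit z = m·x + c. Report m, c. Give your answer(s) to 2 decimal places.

Compute the Gram sums: Σx·x = 178, Σx = 18, Σ1 = 5.
For Aᵀz: Σx·z = -491, Σz = -44.
AᵀA·[m, c]ᵀ = Aᵀz becomes [[178, 18]; [18, 5]]·[m, c]ᵀ = [-491, -44]ᵀ.
Eliminating c: 5·(row 1) − 18·(row 2) gives 566·m = 5·(-491) − 18·(-44) = -1663, so m = -1663/566.
Then c = ((-44) − 18·(-1663/566))/5 = 503/283.

m = -2.94, c = 1.78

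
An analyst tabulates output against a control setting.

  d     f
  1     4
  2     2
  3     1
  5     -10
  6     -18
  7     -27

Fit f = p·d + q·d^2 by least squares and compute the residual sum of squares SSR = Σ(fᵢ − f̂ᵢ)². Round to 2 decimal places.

SSR = 4.45

XᵀX·[p, q]ᵀ = Xᵀf reads: 124·p + 720·q = -336;  720·p + 4420·q = -2200.
(Σd·d = 124, Σd·d^2 = 720, Σd^2·d^2 = 4420, Σd·f = -336, Σd^2·f = -2200.)
Δ = 124·4420 − 720² = 29680.
p = ((-336)·4420 − 720·(-2200))/29680 = 1236/371; q = (124·(-2200) − 720·(-336))/29680 = -386/371.
Residuals: 634/371, -186/371, 137/371, -240/371, -198/371, 35/53; SSR = 1650/371.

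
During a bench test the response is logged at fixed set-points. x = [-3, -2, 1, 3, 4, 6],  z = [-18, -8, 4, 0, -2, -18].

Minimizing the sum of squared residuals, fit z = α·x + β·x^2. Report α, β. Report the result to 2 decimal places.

Compute the Gram sums: Σx·x = 75, Σx·x^2 = 273, Σx^2·x^2 = 1731.
And Σx·z = -42, Σx^2·z = -870.
Δ = 75·1731 − 273² = 55296.
α = ((-42)·1731 − 273·(-870))/55296 = 763/256; β = (75·(-870) − 273·(-42))/55296 = -249/256.

α = 2.98, β = -0.97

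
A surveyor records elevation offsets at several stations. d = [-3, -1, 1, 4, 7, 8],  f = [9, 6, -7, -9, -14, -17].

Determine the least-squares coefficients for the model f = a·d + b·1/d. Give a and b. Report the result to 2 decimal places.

a = -2.01, b = -4.66

Compute the Gram sums: Σd·d = 140, Σd·1/d = 6, Σ1/d·1/d = 62365/28224.
And Σd·f = -310, Σ1/d·f = -179/8.
MᵀM·[a, b]ᵀ = Mᵀf becomes [[140, 6]; [6, 62365/28224]]·[a, b]ᵀ = [-310, -179/8]ᵀ.
Determinant 140·(62365/28224) − 6² = 275537/1008.
a = ((-310)·(62365/28224) − 6·(-179/8))/(275537/1008) = -7772039/3857518; b = (140·(-179/8) − 6·(-310))/(275537/1008) = -1282680/275537.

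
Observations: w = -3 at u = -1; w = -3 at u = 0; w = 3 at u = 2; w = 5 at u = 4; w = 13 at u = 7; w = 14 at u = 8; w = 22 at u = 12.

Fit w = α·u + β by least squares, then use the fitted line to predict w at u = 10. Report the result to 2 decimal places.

ŵ = 18.12

AᵀA·[α, β]ᵀ = Aᵀw reads: 278·α + 32·β = 496;  32·α + 7·β = 51.
Eliminating β: 7·(row 1) − 32·(row 2) gives 922·α = 7·496 − 32·51 = 1840, so α = 920/461.
Then β = (51 − 32·(920/461))/7 = -847/461.
At u = 10: ŵ = (920/461)·(10) + (-847/461)·(1) = 8353/461.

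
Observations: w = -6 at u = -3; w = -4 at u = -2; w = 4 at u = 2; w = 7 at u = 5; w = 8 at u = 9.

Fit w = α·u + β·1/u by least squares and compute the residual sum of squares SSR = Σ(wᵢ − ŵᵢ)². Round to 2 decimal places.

SSR = 5.16

From the data, Σu·u = 123, Σu·1/u = 5, Σ1/u·1/u = 2687/4050.
Right-hand side: Σu·w = 141, Σ1/u·w = 373/45.
So AᵀA·[α, β]ᵀ = Aᵀw: [[123, 5]; [5, 2687/4050]]·[α, β]ᵀ = [141, 373/45]ᵀ.
Eliminating β: (2687/4050)·(row 1) − 5·(row 2) gives (76417/1350)·α = (2687/4050)·141 − 5·(373/45) = 70339/1350, so α = 70339/76417.
Then β = ((373/45) − 5·(70339/76417))/(2687/4050) = 424620/76417.
Residuals: -105945/76417, 47320/76417, -47320/76417, 98300/76417, -68895/76417; SSR = 394050/76417.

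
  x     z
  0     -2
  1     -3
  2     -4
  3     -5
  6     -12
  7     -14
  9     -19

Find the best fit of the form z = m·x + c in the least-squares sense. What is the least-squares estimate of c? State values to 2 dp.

c = -0.72

With design matrix A, AᵀA = [[180, 28]; [28, 7]] and Aᵀz = [-367, -59]ᵀ.
Determinant 180·7 − 28² = 476.
m = ((-367)·7 − 28·(-59))/476 = -131/68; c = (180·(-59) − 28·(-367))/476 = -86/119.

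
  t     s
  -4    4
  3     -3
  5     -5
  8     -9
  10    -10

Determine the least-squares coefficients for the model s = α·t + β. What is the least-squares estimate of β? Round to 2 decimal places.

Normal-equation sums: Σt·t = 214, Σt = 22, Σ1 = 5.
And Σt·s = -222, Σs = -23.
Eliminating β: 5·(row 1) − 22·(row 2) gives 586·α = 5·(-222) − 22·(-23) = -604, so α = -302/293.
Then β = ((-23) − 22·(-302/293))/5 = -19/293.

β = -0.06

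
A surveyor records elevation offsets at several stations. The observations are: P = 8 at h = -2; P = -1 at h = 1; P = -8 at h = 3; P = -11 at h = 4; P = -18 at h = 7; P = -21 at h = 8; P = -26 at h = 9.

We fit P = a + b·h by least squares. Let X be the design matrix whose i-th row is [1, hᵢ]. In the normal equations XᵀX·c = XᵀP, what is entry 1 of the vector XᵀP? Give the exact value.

-77

Entry 1 ↔ basis 1, so (XᵀP)_{1} = Σᵢ Pᵢ = (1)·(8) + (1)·(-1) + (1)·(-8) + (1)·(-11) + (1)·(-18) + (1)·(-21) + (1)·(-26) = -77.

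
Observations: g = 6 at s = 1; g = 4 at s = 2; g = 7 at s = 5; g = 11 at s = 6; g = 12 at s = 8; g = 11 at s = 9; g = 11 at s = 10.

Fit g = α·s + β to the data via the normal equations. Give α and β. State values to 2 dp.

Setting ∂/∂α … = 0 gives: 311·α + 41·β = 420;  41·α + 7·β = 62.
(Σs·s = 311, Σs = 41, Σ1 = 7, Σs·g = 420, Σg = 62.)
Determinant 311·7 − 41² = 496.
α = (420·7 − 41·62)/496 = 199/248; β = (311·62 − 41·420)/496 = 1031/248.

α = 0.80, β = 4.16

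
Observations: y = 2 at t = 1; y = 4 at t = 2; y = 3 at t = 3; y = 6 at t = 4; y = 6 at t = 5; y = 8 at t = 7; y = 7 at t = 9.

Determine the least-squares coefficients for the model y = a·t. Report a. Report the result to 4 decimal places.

a = 1.0378

Entries of XᵀX: Σt·t = 185.
And Σt·y = 192.
XᵀX·[a]ᵀ = Xᵀy becomes [[185]]·[a]ᵀ = [192]ᵀ.
Hence a = 192 / 185 ≈ 1.03784.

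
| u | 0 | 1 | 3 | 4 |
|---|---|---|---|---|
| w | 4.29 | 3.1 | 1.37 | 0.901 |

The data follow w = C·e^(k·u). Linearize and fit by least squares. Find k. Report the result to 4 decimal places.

k = -0.3938

With ln wᵢ as the transformed response and uᵢ as the regressor:
Σu = 8.0000, Σ(u)² = 26.0000, Σln w = 2.7982, Σu·ln w = 1.6588.
Equations: 26.0000·k + 8.0000·ln C = 1.6588;  8.0000·k + 4·ln C = 2.7982.
Δ = 26.0000·4 − (8.0000)² = 40.0000; k = (1.6588·4 − 8.0000·2.7982)/40.0000 = -0.39377, ln C = (26.0000·2.7982 − 8.0000·1.6588)/40.0000 = 1.48710.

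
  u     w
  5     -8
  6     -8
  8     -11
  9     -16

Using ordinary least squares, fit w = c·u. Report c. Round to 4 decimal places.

Setting ∂/∂c … = 0 gives: 206·c = -320.
(Σu·u = 206, Σu·w = -320.)
Hence c = -320 / 206 ≈ -1.5534.

c = -1.5534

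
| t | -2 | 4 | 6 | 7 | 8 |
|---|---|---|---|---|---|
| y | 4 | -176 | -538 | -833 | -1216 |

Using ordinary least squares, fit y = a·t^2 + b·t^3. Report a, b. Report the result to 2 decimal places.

The normal equations are: 8065·a + 58343·b = -140809;  58343·a + 430609·b = -1035815.
det = 8065·430609 − 58343² = 68955936.
a = ((-140809)·430609 − 58343·(-1035815))/68955936 = -8377839/2873164; b = (8065·(-1035815) − 58343·(-140809))/68955936 = -5776187/2873164.

a = -2.92, b = -2.01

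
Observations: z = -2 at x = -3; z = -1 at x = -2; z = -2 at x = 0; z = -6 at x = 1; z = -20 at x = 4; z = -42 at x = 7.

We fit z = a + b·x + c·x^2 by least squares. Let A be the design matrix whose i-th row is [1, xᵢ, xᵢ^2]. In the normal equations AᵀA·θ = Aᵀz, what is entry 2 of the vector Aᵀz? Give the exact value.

-372

Entry 2 ↔ basis x, so (Aᵀz)_{2} = Σᵢ (x)·zᵢ = (-3)·(-2) + (-2)·(-1) + (0)·(-2) + (1)·(-6) + (4)·(-20) + (7)·(-42) = -372.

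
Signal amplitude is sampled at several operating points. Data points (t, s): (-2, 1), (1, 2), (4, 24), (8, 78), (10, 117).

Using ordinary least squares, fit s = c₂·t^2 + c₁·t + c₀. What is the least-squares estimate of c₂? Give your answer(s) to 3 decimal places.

c₂ = 0.990

Sums needed: Σt^2·t^2 = 14369, Σt^2·t = 1569, Σt^2 = 185, Σt·t = 185, Σt = 21, Σ1 = 5.
Moment sums: Σt^2·s = 17082, Σt·s = 1890, Σs = 222.
XᵀX·[c₂, c₁, c₀]ᵀ = Xᵀs becomes [[14369, 1569, 185]; [1569, 185, 21]; [185, 21, 5]]·[c₂, c₁, c₀]ᵀ = [17082, 1890, 222]ᵀ.
Inverting the 3×3 Gram matrix, [c₂, c₁, c₀]ᵀ = [947/957, 573/319, 8/33]ᵀ.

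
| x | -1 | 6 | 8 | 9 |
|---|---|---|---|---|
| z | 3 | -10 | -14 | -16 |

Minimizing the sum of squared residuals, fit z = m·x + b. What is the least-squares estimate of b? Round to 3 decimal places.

b = 1.164

With design matrix M, MᵀM = [[182, 22]; [22, 4]] and Mᵀz = [-319, -37]ᵀ.
Eliminating b: 4·(row 1) − 22·(row 2) gives 244·m = 4·(-319) − 22·(-37) = -462, so m = -231/122.
Then b = ((-37) − 22·(-231/122))/4 = 71/61.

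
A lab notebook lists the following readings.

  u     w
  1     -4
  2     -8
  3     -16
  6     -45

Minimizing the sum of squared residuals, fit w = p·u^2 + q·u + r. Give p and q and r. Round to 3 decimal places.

p = -0.793, q = -2.724, r = -0.169

Compute the Gram sums: Σu^2·u^2 = 1394, Σu^2·u = 252, Σu^2 = 50, Σu·u = 50, Σu = 12, Σ1 = 4.
And Σu^2·w = -1800, Σu·w = -338, Σw = -73.
Normal equations: [[1394, 252, 50]; [252, 50, 12]; [50, 12, 4]]·[p, q, r]ᵀ = [-1800, -338, -73]ᵀ.
Solving the 3×3 system (Gaussian elimination) gives p = -287/362, q = -493/181, r = -61/362.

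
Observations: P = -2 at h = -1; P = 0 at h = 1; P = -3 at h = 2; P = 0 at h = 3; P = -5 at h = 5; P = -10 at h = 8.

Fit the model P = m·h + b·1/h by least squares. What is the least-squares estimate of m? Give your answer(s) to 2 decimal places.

Setting ∂/∂m … = 0 gives: 104·m + 6·b = -109;  6·m + (34801/14400)·b = -7/4.
Δ = 104·(34801/14400) − 6² = 387613/1800.
m = ((-109)·(34801/14400) − 6·(-7/4))/(387613/1800) = -3642109/3100904; b = (104·(-7/4) − 6·(-109))/(387613/1800) = 849600/387613.

m = -1.17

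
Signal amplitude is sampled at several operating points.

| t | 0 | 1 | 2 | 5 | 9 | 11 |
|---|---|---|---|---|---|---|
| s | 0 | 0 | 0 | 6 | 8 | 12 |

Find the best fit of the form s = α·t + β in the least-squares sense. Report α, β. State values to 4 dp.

Sums needed: Σt·t = 232, Σt = 28, Σ1 = 6.
Right-hand side: Σt·s = 234, Σs = 26.
AᵀA·[α, β]ᵀ = Aᵀs becomes [[232, 28]; [28, 6]]·[α, β]ᵀ = [234, 26]ᵀ.
Eliminating β: 6·(row 1) − 28·(row 2) gives 608·α = 6·234 − 28·26 = 676, so α = 169/152.
Then β = (26 − 28·(169/152))/6 = -65/76.

α = 1.1118, β = -0.8553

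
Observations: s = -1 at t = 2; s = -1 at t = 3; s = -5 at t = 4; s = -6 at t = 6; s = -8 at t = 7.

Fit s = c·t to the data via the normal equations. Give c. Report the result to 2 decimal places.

c = -1.03

From the data, Σt·t = 114.
Right-hand side: Σt·s = -117.
Hence c = -117 / 114 ≈ -1.02632.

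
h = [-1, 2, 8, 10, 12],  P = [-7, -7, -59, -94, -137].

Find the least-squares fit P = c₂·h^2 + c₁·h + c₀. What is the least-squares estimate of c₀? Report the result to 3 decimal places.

c₀ = -4.937

From the data, Σh^2·h^2 = 34849, Σh^2·h = 3247, Σh^2 = 313, Σh·h = 313, Σh = 31, Σ1 = 5.
For MᵀP: Σh^2·P = -32939, Σh·P = -3063, ΣP = -304.
MᵀM·[c₂, c₁, c₀]ᵀ = MᵀP becomes [[34849, 3247, 313]; [3247, 313, 31]; [313, 31, 5]]·[c₂, c₁, c₀]ᵀ = [-32939, -3063, -304]ᵀ.
Inverting the 3×3 Gram matrix, [c₂, c₁, c₀]ᵀ = [-88099/85092, 30706/21273, -20005/4052]ᵀ.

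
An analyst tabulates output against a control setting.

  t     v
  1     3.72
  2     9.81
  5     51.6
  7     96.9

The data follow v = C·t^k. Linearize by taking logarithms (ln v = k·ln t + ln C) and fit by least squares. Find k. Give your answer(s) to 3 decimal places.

Linearized form: ln v = k·ln t + ln C. From the 4 transformed points,
Over the data: Σln t = 4.2485, Σ(ln t)² = 6.8573, Σln v = 12.1143, Σln t·ln v = 16.8296.
Normal system: [[6.8573, 4.2485]; [4.2485, 4]]·[k, ln C]ᵀ = [16.8296, 12.1143]ᵀ.
Solving (det = 9.3795): k = 1.68991, ln C = 1.23369.

k = 1.690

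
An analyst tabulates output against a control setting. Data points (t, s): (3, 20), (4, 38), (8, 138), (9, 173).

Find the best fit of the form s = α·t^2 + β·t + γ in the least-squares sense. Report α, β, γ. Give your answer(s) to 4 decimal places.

α = 1.7000, β = 4.9462, γ = -9.6769

Forming MᵀM = [[10994, 1332, 170]; [1332, 170, 24]; [170, 24, 4]] and Mᵀs = [23633, 2873, 369]ᵀ gives MᵀM·[α, β, γ]ᵀ = Mᵀs.
Row-reducing yields α = 17/10, β = 643/130, γ = -629/65.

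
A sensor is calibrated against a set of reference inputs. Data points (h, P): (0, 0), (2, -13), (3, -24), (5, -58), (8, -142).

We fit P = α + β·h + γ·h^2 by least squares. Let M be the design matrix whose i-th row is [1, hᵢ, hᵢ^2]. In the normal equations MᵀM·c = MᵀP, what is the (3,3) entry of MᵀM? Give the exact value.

Row 3 ↔ basis h^2, column 3 ↔ basis h^2, so (MᵀM)_{3,3} = Σᵢ (h^2)·(h^2) = (0)·(0) + (4)·(4) + (9)·(9) + (25)·(25) + (64)·(64) = 4818.

4818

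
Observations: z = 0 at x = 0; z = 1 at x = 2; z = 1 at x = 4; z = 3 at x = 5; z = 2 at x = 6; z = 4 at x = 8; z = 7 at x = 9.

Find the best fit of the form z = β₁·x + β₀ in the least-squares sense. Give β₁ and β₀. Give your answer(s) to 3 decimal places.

β₁ = 0.667, β₀ = -0.667

Sums needed: Σx·x = 226, Σx = 34, Σ1 = 7.
Moment sums: Σx·z = 128, Σz = 18.
MᵀM·[β₁, β₀]ᵀ = Mᵀz becomes [[226, 34]; [34, 7]]·[β₁, β₀]ᵀ = [128, 18]ᵀ.
Eliminating β₀: 7·(row 1) − 34·(row 2) gives 426·β₁ = 7·128 − 34·18 = 284, so β₁ = 2/3.
Then β₀ = (18 − 34·(2/3))/7 = -2/3.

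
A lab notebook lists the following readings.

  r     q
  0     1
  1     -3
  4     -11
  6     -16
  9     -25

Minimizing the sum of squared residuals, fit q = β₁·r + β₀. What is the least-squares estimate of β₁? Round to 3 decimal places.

From the data, Σr·r = 134, Σr = 20, Σ1 = 5.
And Σr·q = -368, Σq = -54.
Determinant 134·5 − 20² = 270.
β₁ = ((-368)·5 − 20·(-54))/270 = -76/27; β₀ = (134·(-54) − 20·(-368))/270 = 62/135.

β₁ = -2.815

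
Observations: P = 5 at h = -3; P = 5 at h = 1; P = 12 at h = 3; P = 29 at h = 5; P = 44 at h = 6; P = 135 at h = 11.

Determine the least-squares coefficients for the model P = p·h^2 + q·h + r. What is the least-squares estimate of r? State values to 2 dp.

Forming AᵀA = [[16725, 1673, 201]; [1673, 201, 23]; [201, 23, 6]] and AᵀP = [18802, 1920, 230]ᵀ gives AᵀA·[p, q, r]ᵀ = AᵀP.
Inverting the 3×3 Gram matrix, [p, q, r]ᵀ = [55591/55212, 21145/18404, 5497/27606]ᵀ.

r = 0.20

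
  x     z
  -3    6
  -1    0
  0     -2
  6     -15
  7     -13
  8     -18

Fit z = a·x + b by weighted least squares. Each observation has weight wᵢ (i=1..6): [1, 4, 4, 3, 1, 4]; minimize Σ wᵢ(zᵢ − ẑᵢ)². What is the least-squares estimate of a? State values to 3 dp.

Forming MᵀWM = [[426, 50]; [50, 17]] and MᵀWz = [-955, -132]ᵀ gives MᵀWM·[a, b]ᵀ = MᵀWz.
Δ = 426·17 − 50² = 4742.
a = ((-955)·17 − 50·(-132))/4742 = -9635/4742; b = (426·(-132) − 50·(-955))/4742 = -4241/2371.

a = -2.032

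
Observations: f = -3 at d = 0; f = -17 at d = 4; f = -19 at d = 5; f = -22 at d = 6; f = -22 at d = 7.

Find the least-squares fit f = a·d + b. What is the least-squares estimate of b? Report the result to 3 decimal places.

Entries of AᵀA: Σd·d = 126, Σd = 22, Σ1 = 5.
Right-hand side: Σd·f = -449, Σf = -83.
Eliminating b: 5·(row 1) − 22·(row 2) gives 146·a = 5·(-449) − 22·(-83) = -419, so a = -419/146.
Then b = ((-83) − 22·(-419/146))/5 = -290/73.

b = -3.973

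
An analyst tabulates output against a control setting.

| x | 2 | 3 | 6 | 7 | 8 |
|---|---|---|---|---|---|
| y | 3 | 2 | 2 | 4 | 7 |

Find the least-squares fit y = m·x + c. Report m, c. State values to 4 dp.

Sums needed: Σx·x = 162, Σx = 26, Σ1 = 5.
And Σx·y = 108, Σy = 18.
Δ = 162·5 − 26² = 134.
m = (108·5 − 26·18)/134 = 36/67; c = (162·18 − 26·108)/134 = 54/67.

m = 0.5373, c = 0.8060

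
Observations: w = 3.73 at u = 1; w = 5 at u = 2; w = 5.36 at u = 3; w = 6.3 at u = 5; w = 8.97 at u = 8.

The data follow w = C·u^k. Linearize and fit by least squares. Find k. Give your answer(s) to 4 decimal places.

With ln wᵢ as the transformed response and ln uᵢ as the regressor:
Σln u = 5.4806, Σ(ln u)² = 8.6018, Σln w = 8.6392, Σln u·ln w = 10.4844.
Equations: 8.6018·k + 5.4806·ln C = 10.4844;  5.4806·k + 5·ln C = 8.6392.
Solving (det = 12.9714): k = 0.39113, ln C = 1.29912.

k = 0.3911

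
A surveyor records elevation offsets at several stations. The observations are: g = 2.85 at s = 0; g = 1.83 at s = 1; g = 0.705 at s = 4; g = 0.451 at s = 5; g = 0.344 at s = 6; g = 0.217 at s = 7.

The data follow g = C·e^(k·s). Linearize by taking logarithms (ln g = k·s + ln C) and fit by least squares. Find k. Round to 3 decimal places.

Let Y = ln g. Fitting Y = k·s + ln C by least squares:
XᵀX = [[127.0000, 23.0000]; [23.0000, 6]], rhs = [-21.8730, -2.0892]ᵀ  (here Σs = 23.0000, Σ(s)² = 127.0000, Σln g = -2.0892, Σs·ln g = -21.8730).
Slope k = (n·Σs·ln g − Σs·Σln g)/(n·Σ(s)² − (Σs)²) = (6·-21.8730 − 23.0000·-2.0892)/233.0000 = -0.35703; ln C = (Σln g − k·Σs)/n = 1.02040.

k = -0.357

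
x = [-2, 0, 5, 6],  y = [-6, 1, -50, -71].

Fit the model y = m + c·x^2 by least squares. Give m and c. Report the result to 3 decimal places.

Sums needed: Σ1 = 4, Σx^2 = 65, Σx^2·x^2 = 1937.
And Σy = -126, Σx^2·y = -3830.
So MᵀM·[m, c]ᵀ = Mᵀy: [[4, 65]; [65, 1937]]·[m, c]ᵀ = [-126, -3830]ᵀ.
Eliminating c: 1937·(row 1) − 65·(row 2) gives 3523·m = 1937·(-126) − 65·(-3830) = 4888, so m = 376/271.
Then c = ((-3830) − 65·(376/271))/1937 = -7130/3523.

m = 1.387, c = -2.024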